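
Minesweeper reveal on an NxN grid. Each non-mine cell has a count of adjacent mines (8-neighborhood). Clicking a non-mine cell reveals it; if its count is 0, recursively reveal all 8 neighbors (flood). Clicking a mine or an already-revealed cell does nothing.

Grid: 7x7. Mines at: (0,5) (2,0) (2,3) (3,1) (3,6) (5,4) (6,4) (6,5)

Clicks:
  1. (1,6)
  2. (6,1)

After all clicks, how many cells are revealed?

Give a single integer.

Click 1 (1,6) count=1: revealed 1 new [(1,6)] -> total=1
Click 2 (6,1) count=0: revealed 12 new [(4,0) (4,1) (4,2) (4,3) (5,0) (5,1) (5,2) (5,3) (6,0) (6,1) (6,2) (6,3)] -> total=13

Answer: 13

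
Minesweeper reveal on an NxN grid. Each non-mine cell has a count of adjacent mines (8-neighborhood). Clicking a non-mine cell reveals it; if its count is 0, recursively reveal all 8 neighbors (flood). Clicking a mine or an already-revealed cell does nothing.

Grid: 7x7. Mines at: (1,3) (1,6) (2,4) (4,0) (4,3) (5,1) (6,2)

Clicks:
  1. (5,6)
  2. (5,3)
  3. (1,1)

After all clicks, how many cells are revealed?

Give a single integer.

Click 1 (5,6) count=0: revealed 16 new [(2,5) (2,6) (3,4) (3,5) (3,6) (4,4) (4,5) (4,6) (5,3) (5,4) (5,5) (5,6) (6,3) (6,4) (6,5) (6,6)] -> total=16
Click 2 (5,3) count=2: revealed 0 new [(none)] -> total=16
Click 3 (1,1) count=0: revealed 12 new [(0,0) (0,1) (0,2) (1,0) (1,1) (1,2) (2,0) (2,1) (2,2) (3,0) (3,1) (3,2)] -> total=28

Answer: 28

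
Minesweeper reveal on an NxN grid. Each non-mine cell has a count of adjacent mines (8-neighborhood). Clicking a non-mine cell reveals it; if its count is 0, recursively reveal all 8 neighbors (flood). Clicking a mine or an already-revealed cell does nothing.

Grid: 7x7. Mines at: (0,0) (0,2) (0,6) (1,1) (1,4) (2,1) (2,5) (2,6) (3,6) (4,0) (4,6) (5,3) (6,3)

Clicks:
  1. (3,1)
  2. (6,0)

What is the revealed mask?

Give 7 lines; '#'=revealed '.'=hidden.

Click 1 (3,1) count=2: revealed 1 new [(3,1)] -> total=1
Click 2 (6,0) count=0: revealed 6 new [(5,0) (5,1) (5,2) (6,0) (6,1) (6,2)] -> total=7

Answer: .......
.......
.......
.#.....
.......
###....
###....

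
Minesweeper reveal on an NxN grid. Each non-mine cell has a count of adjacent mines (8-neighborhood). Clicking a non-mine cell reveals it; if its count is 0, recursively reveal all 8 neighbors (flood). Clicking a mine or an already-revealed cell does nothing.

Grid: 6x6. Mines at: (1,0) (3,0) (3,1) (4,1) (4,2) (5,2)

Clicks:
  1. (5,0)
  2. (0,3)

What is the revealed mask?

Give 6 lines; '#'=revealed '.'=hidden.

Click 1 (5,0) count=1: revealed 1 new [(5,0)] -> total=1
Click 2 (0,3) count=0: revealed 25 new [(0,1) (0,2) (0,3) (0,4) (0,5) (1,1) (1,2) (1,3) (1,4) (1,5) (2,1) (2,2) (2,3) (2,4) (2,5) (3,2) (3,3) (3,4) (3,5) (4,3) (4,4) (4,5) (5,3) (5,4) (5,5)] -> total=26

Answer: .#####
.#####
.#####
..####
...###
#..###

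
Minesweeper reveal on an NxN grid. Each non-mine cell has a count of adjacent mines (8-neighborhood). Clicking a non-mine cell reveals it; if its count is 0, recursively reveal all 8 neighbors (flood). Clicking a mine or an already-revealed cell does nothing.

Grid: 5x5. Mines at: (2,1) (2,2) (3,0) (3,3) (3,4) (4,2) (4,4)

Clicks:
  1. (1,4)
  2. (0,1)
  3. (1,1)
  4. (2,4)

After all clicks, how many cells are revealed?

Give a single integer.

Click 1 (1,4) count=0: revealed 12 new [(0,0) (0,1) (0,2) (0,3) (0,4) (1,0) (1,1) (1,2) (1,3) (1,4) (2,3) (2,4)] -> total=12
Click 2 (0,1) count=0: revealed 0 new [(none)] -> total=12
Click 3 (1,1) count=2: revealed 0 new [(none)] -> total=12
Click 4 (2,4) count=2: revealed 0 new [(none)] -> total=12

Answer: 12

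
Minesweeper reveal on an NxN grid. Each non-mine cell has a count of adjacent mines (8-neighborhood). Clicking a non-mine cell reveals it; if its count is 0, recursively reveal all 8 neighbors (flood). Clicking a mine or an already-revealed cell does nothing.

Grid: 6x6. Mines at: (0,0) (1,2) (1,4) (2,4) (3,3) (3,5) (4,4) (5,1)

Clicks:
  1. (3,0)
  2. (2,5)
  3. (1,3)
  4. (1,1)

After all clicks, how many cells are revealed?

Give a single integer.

Answer: 13

Derivation:
Click 1 (3,0) count=0: revealed 11 new [(1,0) (1,1) (2,0) (2,1) (2,2) (3,0) (3,1) (3,2) (4,0) (4,1) (4,2)] -> total=11
Click 2 (2,5) count=3: revealed 1 new [(2,5)] -> total=12
Click 3 (1,3) count=3: revealed 1 new [(1,3)] -> total=13
Click 4 (1,1) count=2: revealed 0 new [(none)] -> total=13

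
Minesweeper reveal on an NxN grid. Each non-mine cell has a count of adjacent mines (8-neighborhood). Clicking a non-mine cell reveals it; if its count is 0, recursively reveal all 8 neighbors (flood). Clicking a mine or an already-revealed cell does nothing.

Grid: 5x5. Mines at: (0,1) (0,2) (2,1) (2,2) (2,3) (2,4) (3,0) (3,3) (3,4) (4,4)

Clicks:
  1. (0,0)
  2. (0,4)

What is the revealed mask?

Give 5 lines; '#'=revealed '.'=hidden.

Click 1 (0,0) count=1: revealed 1 new [(0,0)] -> total=1
Click 2 (0,4) count=0: revealed 4 new [(0,3) (0,4) (1,3) (1,4)] -> total=5

Answer: #..##
...##
.....
.....
.....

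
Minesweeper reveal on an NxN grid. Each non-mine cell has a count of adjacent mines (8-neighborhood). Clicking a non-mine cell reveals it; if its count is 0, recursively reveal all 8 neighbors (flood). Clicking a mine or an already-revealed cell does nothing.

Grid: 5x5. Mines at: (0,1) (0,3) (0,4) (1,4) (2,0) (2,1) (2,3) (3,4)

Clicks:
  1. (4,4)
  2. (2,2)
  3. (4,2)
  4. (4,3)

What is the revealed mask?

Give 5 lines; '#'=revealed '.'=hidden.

Click 1 (4,4) count=1: revealed 1 new [(4,4)] -> total=1
Click 2 (2,2) count=2: revealed 1 new [(2,2)] -> total=2
Click 3 (4,2) count=0: revealed 8 new [(3,0) (3,1) (3,2) (3,3) (4,0) (4,1) (4,2) (4,3)] -> total=10
Click 4 (4,3) count=1: revealed 0 new [(none)] -> total=10

Answer: .....
.....
..#..
####.
#####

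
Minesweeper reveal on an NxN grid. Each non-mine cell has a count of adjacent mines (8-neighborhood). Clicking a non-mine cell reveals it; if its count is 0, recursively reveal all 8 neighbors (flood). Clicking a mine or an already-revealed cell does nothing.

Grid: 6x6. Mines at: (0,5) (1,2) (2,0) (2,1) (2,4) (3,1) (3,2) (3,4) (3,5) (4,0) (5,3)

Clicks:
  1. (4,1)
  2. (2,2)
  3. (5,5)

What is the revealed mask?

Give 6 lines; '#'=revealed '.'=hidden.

Click 1 (4,1) count=3: revealed 1 new [(4,1)] -> total=1
Click 2 (2,2) count=4: revealed 1 new [(2,2)] -> total=2
Click 3 (5,5) count=0: revealed 4 new [(4,4) (4,5) (5,4) (5,5)] -> total=6

Answer: ......
......
..#...
......
.#..##
....##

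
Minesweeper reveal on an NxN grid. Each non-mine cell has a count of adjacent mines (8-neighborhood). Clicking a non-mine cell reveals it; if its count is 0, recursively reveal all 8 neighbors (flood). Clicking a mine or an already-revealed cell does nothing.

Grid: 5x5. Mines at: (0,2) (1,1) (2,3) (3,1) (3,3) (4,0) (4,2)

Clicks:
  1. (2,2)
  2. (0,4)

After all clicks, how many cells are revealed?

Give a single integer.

Answer: 5

Derivation:
Click 1 (2,2) count=4: revealed 1 new [(2,2)] -> total=1
Click 2 (0,4) count=0: revealed 4 new [(0,3) (0,4) (1,3) (1,4)] -> total=5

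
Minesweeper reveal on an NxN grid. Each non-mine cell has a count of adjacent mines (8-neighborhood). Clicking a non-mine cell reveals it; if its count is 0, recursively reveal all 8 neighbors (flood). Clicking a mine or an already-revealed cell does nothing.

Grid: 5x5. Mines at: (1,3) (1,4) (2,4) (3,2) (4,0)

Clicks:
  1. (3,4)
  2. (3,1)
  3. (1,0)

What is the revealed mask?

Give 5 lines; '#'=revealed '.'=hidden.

Answer: ###..
###..
###..
##..#
.....

Derivation:
Click 1 (3,4) count=1: revealed 1 new [(3,4)] -> total=1
Click 2 (3,1) count=2: revealed 1 new [(3,1)] -> total=2
Click 3 (1,0) count=0: revealed 10 new [(0,0) (0,1) (0,2) (1,0) (1,1) (1,2) (2,0) (2,1) (2,2) (3,0)] -> total=12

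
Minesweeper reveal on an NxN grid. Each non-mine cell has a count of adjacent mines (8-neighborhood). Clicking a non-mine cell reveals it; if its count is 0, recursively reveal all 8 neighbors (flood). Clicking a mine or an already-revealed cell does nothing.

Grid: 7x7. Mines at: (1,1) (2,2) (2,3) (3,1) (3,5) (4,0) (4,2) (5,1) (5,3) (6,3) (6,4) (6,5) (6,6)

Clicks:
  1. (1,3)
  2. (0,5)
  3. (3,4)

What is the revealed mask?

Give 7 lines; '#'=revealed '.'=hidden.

Click 1 (1,3) count=2: revealed 1 new [(1,3)] -> total=1
Click 2 (0,5) count=0: revealed 12 new [(0,2) (0,3) (0,4) (0,5) (0,6) (1,2) (1,4) (1,5) (1,6) (2,4) (2,5) (2,6)] -> total=13
Click 3 (3,4) count=2: revealed 1 new [(3,4)] -> total=14

Answer: ..#####
..#####
....###
....#..
.......
.......
.......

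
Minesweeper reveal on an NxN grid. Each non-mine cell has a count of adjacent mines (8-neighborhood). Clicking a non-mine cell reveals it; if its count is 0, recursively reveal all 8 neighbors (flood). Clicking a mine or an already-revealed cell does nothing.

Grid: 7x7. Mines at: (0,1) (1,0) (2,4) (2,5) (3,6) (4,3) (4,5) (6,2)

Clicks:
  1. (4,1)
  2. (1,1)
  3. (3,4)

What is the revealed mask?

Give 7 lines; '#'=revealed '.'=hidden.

Answer: .......
.###...
####...
#####..
###....
###....
##.....

Derivation:
Click 1 (4,1) count=0: revealed 19 new [(1,1) (1,2) (1,3) (2,0) (2,1) (2,2) (2,3) (3,0) (3,1) (3,2) (3,3) (4,0) (4,1) (4,2) (5,0) (5,1) (5,2) (6,0) (6,1)] -> total=19
Click 2 (1,1) count=2: revealed 0 new [(none)] -> total=19
Click 3 (3,4) count=4: revealed 1 new [(3,4)] -> total=20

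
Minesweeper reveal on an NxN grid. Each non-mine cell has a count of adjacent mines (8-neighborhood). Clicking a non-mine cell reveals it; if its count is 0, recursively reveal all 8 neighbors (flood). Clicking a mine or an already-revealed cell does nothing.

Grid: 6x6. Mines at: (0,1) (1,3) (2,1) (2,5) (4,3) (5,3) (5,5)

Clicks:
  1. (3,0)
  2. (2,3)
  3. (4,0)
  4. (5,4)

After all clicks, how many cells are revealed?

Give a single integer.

Answer: 11

Derivation:
Click 1 (3,0) count=1: revealed 1 new [(3,0)] -> total=1
Click 2 (2,3) count=1: revealed 1 new [(2,3)] -> total=2
Click 3 (4,0) count=0: revealed 8 new [(3,1) (3,2) (4,0) (4,1) (4,2) (5,0) (5,1) (5,2)] -> total=10
Click 4 (5,4) count=3: revealed 1 new [(5,4)] -> total=11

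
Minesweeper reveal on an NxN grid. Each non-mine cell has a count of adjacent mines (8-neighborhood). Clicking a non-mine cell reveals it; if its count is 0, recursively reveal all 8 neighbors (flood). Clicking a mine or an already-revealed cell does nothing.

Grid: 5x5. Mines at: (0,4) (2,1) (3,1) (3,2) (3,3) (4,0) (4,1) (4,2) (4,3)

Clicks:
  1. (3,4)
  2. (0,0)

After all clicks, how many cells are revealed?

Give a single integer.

Answer: 9

Derivation:
Click 1 (3,4) count=2: revealed 1 new [(3,4)] -> total=1
Click 2 (0,0) count=0: revealed 8 new [(0,0) (0,1) (0,2) (0,3) (1,0) (1,1) (1,2) (1,3)] -> total=9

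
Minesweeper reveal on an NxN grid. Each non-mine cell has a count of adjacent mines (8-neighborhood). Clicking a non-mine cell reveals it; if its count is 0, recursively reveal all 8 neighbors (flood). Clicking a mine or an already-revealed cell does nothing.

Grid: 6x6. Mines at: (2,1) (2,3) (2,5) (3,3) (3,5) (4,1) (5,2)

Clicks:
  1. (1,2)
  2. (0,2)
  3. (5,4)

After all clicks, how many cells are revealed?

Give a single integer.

Click 1 (1,2) count=2: revealed 1 new [(1,2)] -> total=1
Click 2 (0,2) count=0: revealed 11 new [(0,0) (0,1) (0,2) (0,3) (0,4) (0,5) (1,0) (1,1) (1,3) (1,4) (1,5)] -> total=12
Click 3 (5,4) count=0: revealed 6 new [(4,3) (4,4) (4,5) (5,3) (5,4) (5,5)] -> total=18

Answer: 18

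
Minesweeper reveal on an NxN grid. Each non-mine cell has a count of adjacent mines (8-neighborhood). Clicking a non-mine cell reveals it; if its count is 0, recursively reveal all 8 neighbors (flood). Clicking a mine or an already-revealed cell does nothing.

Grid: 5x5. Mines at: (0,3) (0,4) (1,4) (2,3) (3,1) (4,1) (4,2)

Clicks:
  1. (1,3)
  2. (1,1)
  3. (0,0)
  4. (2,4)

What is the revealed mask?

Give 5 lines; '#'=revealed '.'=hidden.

Answer: ###..
####.
###.#
.....
.....

Derivation:
Click 1 (1,3) count=4: revealed 1 new [(1,3)] -> total=1
Click 2 (1,1) count=0: revealed 9 new [(0,0) (0,1) (0,2) (1,0) (1,1) (1,2) (2,0) (2,1) (2,2)] -> total=10
Click 3 (0,0) count=0: revealed 0 new [(none)] -> total=10
Click 4 (2,4) count=2: revealed 1 new [(2,4)] -> total=11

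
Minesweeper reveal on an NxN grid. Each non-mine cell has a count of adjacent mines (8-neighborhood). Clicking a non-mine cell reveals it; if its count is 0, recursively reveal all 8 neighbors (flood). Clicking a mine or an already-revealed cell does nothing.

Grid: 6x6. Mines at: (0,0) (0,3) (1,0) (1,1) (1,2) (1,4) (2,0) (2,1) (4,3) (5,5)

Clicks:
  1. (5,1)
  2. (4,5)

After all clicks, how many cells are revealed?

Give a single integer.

Click 1 (5,1) count=0: revealed 9 new [(3,0) (3,1) (3,2) (4,0) (4,1) (4,2) (5,0) (5,1) (5,2)] -> total=9
Click 2 (4,5) count=1: revealed 1 new [(4,5)] -> total=10

Answer: 10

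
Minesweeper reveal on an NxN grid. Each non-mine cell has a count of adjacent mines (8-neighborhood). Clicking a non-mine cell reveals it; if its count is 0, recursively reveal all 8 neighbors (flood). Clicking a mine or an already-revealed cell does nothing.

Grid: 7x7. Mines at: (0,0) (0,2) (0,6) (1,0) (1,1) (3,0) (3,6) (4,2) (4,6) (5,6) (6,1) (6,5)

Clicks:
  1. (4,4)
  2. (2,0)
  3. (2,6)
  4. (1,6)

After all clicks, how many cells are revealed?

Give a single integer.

Click 1 (4,4) count=0: revealed 21 new [(0,3) (0,4) (0,5) (1,2) (1,3) (1,4) (1,5) (2,2) (2,3) (2,4) (2,5) (3,2) (3,3) (3,4) (3,5) (4,3) (4,4) (4,5) (5,3) (5,4) (5,5)] -> total=21
Click 2 (2,0) count=3: revealed 1 new [(2,0)] -> total=22
Click 3 (2,6) count=1: revealed 1 new [(2,6)] -> total=23
Click 4 (1,6) count=1: revealed 1 new [(1,6)] -> total=24

Answer: 24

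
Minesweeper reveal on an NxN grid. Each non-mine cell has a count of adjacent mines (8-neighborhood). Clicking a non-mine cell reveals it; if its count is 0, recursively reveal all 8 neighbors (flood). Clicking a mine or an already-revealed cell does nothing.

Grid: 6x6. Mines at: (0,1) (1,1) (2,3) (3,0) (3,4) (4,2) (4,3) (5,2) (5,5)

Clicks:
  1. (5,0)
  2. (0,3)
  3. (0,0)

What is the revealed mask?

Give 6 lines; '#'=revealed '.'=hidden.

Answer: #.####
..####
....##
......
##....
##....

Derivation:
Click 1 (5,0) count=0: revealed 4 new [(4,0) (4,1) (5,0) (5,1)] -> total=4
Click 2 (0,3) count=0: revealed 10 new [(0,2) (0,3) (0,4) (0,5) (1,2) (1,3) (1,4) (1,5) (2,4) (2,5)] -> total=14
Click 3 (0,0) count=2: revealed 1 new [(0,0)] -> total=15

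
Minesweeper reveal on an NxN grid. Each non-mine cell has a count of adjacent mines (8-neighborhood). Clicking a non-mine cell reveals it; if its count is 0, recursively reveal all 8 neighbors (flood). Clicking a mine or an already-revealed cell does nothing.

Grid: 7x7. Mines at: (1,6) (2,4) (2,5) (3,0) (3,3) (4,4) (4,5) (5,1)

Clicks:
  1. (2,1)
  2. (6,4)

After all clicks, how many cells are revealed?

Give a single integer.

Answer: 11

Derivation:
Click 1 (2,1) count=1: revealed 1 new [(2,1)] -> total=1
Click 2 (6,4) count=0: revealed 10 new [(5,2) (5,3) (5,4) (5,5) (5,6) (6,2) (6,3) (6,4) (6,5) (6,6)] -> total=11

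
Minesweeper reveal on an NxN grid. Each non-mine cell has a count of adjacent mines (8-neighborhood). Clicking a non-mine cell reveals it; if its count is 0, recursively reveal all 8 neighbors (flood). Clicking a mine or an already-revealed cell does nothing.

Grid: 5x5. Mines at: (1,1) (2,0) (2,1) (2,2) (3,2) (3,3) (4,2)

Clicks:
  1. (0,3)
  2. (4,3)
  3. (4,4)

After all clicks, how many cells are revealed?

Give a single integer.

Answer: 10

Derivation:
Click 1 (0,3) count=0: revealed 8 new [(0,2) (0,3) (0,4) (1,2) (1,3) (1,4) (2,3) (2,4)] -> total=8
Click 2 (4,3) count=3: revealed 1 new [(4,3)] -> total=9
Click 3 (4,4) count=1: revealed 1 new [(4,4)] -> total=10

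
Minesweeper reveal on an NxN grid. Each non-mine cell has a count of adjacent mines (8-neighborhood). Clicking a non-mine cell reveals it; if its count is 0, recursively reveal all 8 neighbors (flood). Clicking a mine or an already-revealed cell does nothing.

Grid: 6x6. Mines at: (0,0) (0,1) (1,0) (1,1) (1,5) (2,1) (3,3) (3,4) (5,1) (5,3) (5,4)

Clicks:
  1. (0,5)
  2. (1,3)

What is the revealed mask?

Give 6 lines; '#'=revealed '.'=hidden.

Answer: ..####
..###.
..###.
......
......
......

Derivation:
Click 1 (0,5) count=1: revealed 1 new [(0,5)] -> total=1
Click 2 (1,3) count=0: revealed 9 new [(0,2) (0,3) (0,4) (1,2) (1,3) (1,4) (2,2) (2,3) (2,4)] -> total=10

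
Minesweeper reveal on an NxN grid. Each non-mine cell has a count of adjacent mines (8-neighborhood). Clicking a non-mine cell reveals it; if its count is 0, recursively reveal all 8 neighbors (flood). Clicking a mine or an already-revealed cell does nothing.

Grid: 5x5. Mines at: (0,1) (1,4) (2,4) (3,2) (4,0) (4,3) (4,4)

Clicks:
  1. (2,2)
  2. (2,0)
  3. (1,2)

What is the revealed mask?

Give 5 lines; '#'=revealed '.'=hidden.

Click 1 (2,2) count=1: revealed 1 new [(2,2)] -> total=1
Click 2 (2,0) count=0: revealed 6 new [(1,0) (1,1) (2,0) (2,1) (3,0) (3,1)] -> total=7
Click 3 (1,2) count=1: revealed 1 new [(1,2)] -> total=8

Answer: .....
###..
###..
##...
.....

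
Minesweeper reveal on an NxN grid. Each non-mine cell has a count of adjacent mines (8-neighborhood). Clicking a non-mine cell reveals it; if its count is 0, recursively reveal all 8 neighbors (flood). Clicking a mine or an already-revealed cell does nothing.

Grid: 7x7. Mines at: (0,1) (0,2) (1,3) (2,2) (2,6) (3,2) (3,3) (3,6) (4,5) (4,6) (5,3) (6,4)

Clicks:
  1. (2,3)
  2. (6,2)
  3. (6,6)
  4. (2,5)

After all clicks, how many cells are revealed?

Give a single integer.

Answer: 7

Derivation:
Click 1 (2,3) count=4: revealed 1 new [(2,3)] -> total=1
Click 2 (6,2) count=1: revealed 1 new [(6,2)] -> total=2
Click 3 (6,6) count=0: revealed 4 new [(5,5) (5,6) (6,5) (6,6)] -> total=6
Click 4 (2,5) count=2: revealed 1 new [(2,5)] -> total=7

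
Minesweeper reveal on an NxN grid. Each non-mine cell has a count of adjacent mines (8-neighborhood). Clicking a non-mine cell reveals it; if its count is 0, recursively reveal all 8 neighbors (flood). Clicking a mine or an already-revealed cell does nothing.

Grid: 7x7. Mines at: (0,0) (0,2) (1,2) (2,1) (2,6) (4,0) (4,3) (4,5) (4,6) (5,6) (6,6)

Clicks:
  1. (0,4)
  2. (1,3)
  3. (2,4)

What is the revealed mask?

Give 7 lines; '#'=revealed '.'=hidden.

Click 1 (0,4) count=0: revealed 14 new [(0,3) (0,4) (0,5) (0,6) (1,3) (1,4) (1,5) (1,6) (2,3) (2,4) (2,5) (3,3) (3,4) (3,5)] -> total=14
Click 2 (1,3) count=2: revealed 0 new [(none)] -> total=14
Click 3 (2,4) count=0: revealed 0 new [(none)] -> total=14

Answer: ...####
...####
...###.
...###.
.......
.......
.......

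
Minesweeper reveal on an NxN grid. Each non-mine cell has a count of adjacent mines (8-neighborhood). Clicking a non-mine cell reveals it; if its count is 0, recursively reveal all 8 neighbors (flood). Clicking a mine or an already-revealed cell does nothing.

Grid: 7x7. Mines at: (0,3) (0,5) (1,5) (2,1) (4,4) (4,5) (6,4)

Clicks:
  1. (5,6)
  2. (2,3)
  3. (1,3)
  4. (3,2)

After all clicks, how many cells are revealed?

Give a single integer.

Answer: 10

Derivation:
Click 1 (5,6) count=1: revealed 1 new [(5,6)] -> total=1
Click 2 (2,3) count=0: revealed 9 new [(1,2) (1,3) (1,4) (2,2) (2,3) (2,4) (3,2) (3,3) (3,4)] -> total=10
Click 3 (1,3) count=1: revealed 0 new [(none)] -> total=10
Click 4 (3,2) count=1: revealed 0 new [(none)] -> total=10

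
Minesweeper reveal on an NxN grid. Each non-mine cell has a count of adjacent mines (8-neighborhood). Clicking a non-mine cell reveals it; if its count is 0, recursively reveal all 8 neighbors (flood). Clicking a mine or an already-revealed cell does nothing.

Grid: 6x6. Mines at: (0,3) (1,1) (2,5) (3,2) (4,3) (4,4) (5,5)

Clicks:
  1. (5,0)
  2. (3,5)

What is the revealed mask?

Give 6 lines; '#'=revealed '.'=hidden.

Answer: ......
......
##....
##...#
###...
###...

Derivation:
Click 1 (5,0) count=0: revealed 10 new [(2,0) (2,1) (3,0) (3,1) (4,0) (4,1) (4,2) (5,0) (5,1) (5,2)] -> total=10
Click 2 (3,5) count=2: revealed 1 new [(3,5)] -> total=11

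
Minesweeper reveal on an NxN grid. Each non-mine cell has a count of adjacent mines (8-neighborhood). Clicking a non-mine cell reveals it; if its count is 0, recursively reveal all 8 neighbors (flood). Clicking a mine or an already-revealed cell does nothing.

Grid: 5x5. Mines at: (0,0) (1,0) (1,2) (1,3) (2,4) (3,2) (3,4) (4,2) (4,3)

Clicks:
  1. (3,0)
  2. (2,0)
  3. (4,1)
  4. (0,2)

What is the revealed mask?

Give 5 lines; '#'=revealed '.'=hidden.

Click 1 (3,0) count=0: revealed 6 new [(2,0) (2,1) (3,0) (3,1) (4,0) (4,1)] -> total=6
Click 2 (2,0) count=1: revealed 0 new [(none)] -> total=6
Click 3 (4,1) count=2: revealed 0 new [(none)] -> total=6
Click 4 (0,2) count=2: revealed 1 new [(0,2)] -> total=7

Answer: ..#..
.....
##...
##...
##...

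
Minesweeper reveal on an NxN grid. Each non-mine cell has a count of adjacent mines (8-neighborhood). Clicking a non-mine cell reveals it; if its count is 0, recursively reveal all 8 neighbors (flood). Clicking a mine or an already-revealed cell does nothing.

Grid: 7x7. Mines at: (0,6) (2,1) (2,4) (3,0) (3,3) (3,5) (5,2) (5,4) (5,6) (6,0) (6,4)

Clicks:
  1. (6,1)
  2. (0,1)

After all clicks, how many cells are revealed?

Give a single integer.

Click 1 (6,1) count=2: revealed 1 new [(6,1)] -> total=1
Click 2 (0,1) count=0: revealed 12 new [(0,0) (0,1) (0,2) (0,3) (0,4) (0,5) (1,0) (1,1) (1,2) (1,3) (1,4) (1,5)] -> total=13

Answer: 13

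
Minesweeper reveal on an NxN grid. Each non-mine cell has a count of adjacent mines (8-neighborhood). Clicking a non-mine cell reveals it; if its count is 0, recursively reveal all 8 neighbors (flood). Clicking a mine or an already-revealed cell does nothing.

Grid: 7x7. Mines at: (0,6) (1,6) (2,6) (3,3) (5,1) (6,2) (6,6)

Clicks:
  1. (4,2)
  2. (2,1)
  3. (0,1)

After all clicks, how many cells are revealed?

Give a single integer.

Click 1 (4,2) count=2: revealed 1 new [(4,2)] -> total=1
Click 2 (2,1) count=0: revealed 23 new [(0,0) (0,1) (0,2) (0,3) (0,4) (0,5) (1,0) (1,1) (1,2) (1,3) (1,4) (1,5) (2,0) (2,1) (2,2) (2,3) (2,4) (2,5) (3,0) (3,1) (3,2) (4,0) (4,1)] -> total=24
Click 3 (0,1) count=0: revealed 0 new [(none)] -> total=24

Answer: 24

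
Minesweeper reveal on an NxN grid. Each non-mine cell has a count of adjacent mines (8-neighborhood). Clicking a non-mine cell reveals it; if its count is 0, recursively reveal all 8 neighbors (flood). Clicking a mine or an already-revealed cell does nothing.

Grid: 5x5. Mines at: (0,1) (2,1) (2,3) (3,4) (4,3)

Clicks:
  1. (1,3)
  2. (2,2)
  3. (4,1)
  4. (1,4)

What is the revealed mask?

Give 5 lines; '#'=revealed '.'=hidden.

Answer: .....
...##
..#..
###..
###..

Derivation:
Click 1 (1,3) count=1: revealed 1 new [(1,3)] -> total=1
Click 2 (2,2) count=2: revealed 1 new [(2,2)] -> total=2
Click 3 (4,1) count=0: revealed 6 new [(3,0) (3,1) (3,2) (4,0) (4,1) (4,2)] -> total=8
Click 4 (1,4) count=1: revealed 1 new [(1,4)] -> total=9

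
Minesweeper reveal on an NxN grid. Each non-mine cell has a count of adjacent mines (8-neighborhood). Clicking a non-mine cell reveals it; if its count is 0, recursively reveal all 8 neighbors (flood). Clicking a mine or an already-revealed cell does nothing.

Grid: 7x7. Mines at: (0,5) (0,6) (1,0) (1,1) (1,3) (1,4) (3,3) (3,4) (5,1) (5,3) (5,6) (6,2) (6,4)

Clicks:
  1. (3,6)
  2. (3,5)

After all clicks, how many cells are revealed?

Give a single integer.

Click 1 (3,6) count=0: revealed 8 new [(1,5) (1,6) (2,5) (2,6) (3,5) (3,6) (4,5) (4,6)] -> total=8
Click 2 (3,5) count=1: revealed 0 new [(none)] -> total=8

Answer: 8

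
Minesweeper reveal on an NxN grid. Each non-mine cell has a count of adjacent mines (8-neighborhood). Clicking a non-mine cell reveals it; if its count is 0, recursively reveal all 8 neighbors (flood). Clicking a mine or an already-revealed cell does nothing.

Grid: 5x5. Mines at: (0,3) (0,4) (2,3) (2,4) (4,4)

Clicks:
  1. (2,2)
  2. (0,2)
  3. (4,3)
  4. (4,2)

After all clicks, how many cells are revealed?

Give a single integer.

Click 1 (2,2) count=1: revealed 1 new [(2,2)] -> total=1
Click 2 (0,2) count=1: revealed 1 new [(0,2)] -> total=2
Click 3 (4,3) count=1: revealed 1 new [(4,3)] -> total=3
Click 4 (4,2) count=0: revealed 14 new [(0,0) (0,1) (1,0) (1,1) (1,2) (2,0) (2,1) (3,0) (3,1) (3,2) (3,3) (4,0) (4,1) (4,2)] -> total=17

Answer: 17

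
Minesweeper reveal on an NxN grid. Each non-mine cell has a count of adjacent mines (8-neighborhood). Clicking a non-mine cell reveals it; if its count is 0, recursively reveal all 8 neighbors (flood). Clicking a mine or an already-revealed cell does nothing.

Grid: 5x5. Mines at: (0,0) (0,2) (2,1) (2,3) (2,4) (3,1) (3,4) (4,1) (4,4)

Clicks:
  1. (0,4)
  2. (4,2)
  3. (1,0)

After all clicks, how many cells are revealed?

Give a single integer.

Answer: 6

Derivation:
Click 1 (0,4) count=0: revealed 4 new [(0,3) (0,4) (1,3) (1,4)] -> total=4
Click 2 (4,2) count=2: revealed 1 new [(4,2)] -> total=5
Click 3 (1,0) count=2: revealed 1 new [(1,0)] -> total=6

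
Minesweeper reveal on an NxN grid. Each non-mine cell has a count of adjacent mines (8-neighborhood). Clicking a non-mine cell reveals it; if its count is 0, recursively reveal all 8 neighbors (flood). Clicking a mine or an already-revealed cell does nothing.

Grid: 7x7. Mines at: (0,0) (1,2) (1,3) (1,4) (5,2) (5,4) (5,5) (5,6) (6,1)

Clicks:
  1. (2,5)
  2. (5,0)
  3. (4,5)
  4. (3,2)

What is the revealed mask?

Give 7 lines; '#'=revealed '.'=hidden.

Answer: .....##
##...##
#######
#######
#######
##.....
.......

Derivation:
Click 1 (2,5) count=1: revealed 1 new [(2,5)] -> total=1
Click 2 (5,0) count=1: revealed 1 new [(5,0)] -> total=2
Click 3 (4,5) count=3: revealed 1 new [(4,5)] -> total=3
Click 4 (3,2) count=0: revealed 26 new [(0,5) (0,6) (1,0) (1,1) (1,5) (1,6) (2,0) (2,1) (2,2) (2,3) (2,4) (2,6) (3,0) (3,1) (3,2) (3,3) (3,4) (3,5) (3,6) (4,0) (4,1) (4,2) (4,3) (4,4) (4,6) (5,1)] -> total=29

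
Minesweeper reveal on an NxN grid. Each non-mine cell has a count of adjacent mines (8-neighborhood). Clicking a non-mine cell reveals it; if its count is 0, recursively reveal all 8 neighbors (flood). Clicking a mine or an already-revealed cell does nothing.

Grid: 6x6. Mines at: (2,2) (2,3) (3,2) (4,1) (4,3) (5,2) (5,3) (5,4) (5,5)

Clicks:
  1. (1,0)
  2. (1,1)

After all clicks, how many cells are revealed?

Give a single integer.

Click 1 (1,0) count=0: revealed 22 new [(0,0) (0,1) (0,2) (0,3) (0,4) (0,5) (1,0) (1,1) (1,2) (1,3) (1,4) (1,5) (2,0) (2,1) (2,4) (2,5) (3,0) (3,1) (3,4) (3,5) (4,4) (4,5)] -> total=22
Click 2 (1,1) count=1: revealed 0 new [(none)] -> total=22

Answer: 22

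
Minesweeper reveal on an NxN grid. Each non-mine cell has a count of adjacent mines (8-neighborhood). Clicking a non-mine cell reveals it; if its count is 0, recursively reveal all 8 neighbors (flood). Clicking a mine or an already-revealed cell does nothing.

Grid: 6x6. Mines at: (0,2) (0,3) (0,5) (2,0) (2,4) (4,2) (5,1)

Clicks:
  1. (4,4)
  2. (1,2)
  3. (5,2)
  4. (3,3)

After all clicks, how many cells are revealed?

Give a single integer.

Click 1 (4,4) count=0: revealed 9 new [(3,3) (3,4) (3,5) (4,3) (4,4) (4,5) (5,3) (5,4) (5,5)] -> total=9
Click 2 (1,2) count=2: revealed 1 new [(1,2)] -> total=10
Click 3 (5,2) count=2: revealed 1 new [(5,2)] -> total=11
Click 4 (3,3) count=2: revealed 0 new [(none)] -> total=11

Answer: 11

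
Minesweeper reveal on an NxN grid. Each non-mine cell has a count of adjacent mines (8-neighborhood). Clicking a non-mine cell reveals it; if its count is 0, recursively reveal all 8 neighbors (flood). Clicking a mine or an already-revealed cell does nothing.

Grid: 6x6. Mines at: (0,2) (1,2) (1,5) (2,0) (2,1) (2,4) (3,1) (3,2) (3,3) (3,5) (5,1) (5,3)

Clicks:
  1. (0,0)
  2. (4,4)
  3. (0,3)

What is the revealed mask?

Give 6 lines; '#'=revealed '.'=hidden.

Click 1 (0,0) count=0: revealed 4 new [(0,0) (0,1) (1,0) (1,1)] -> total=4
Click 2 (4,4) count=3: revealed 1 new [(4,4)] -> total=5
Click 3 (0,3) count=2: revealed 1 new [(0,3)] -> total=6

Answer: ##.#..
##....
......
......
....#.
......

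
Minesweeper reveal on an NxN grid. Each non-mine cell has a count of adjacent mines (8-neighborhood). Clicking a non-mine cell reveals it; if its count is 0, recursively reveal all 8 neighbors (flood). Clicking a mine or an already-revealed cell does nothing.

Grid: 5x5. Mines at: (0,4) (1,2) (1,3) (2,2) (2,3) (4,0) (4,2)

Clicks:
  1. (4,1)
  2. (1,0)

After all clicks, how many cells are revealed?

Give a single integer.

Answer: 9

Derivation:
Click 1 (4,1) count=2: revealed 1 new [(4,1)] -> total=1
Click 2 (1,0) count=0: revealed 8 new [(0,0) (0,1) (1,0) (1,1) (2,0) (2,1) (3,0) (3,1)] -> total=9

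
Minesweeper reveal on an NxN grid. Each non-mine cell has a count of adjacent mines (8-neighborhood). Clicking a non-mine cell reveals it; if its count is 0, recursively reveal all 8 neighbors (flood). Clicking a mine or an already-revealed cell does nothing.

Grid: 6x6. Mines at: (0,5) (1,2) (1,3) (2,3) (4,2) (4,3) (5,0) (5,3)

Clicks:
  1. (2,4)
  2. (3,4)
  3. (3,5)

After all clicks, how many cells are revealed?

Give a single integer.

Answer: 10

Derivation:
Click 1 (2,4) count=2: revealed 1 new [(2,4)] -> total=1
Click 2 (3,4) count=2: revealed 1 new [(3,4)] -> total=2
Click 3 (3,5) count=0: revealed 8 new [(1,4) (1,5) (2,5) (3,5) (4,4) (4,5) (5,4) (5,5)] -> total=10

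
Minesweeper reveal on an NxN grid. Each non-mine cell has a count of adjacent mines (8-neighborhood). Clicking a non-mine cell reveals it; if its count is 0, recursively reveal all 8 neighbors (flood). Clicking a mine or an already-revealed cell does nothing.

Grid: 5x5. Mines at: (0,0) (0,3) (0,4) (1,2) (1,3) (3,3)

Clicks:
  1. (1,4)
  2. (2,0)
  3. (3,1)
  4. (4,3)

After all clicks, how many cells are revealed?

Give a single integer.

Click 1 (1,4) count=3: revealed 1 new [(1,4)] -> total=1
Click 2 (2,0) count=0: revealed 11 new [(1,0) (1,1) (2,0) (2,1) (2,2) (3,0) (3,1) (3,2) (4,0) (4,1) (4,2)] -> total=12
Click 3 (3,1) count=0: revealed 0 new [(none)] -> total=12
Click 4 (4,3) count=1: revealed 1 new [(4,3)] -> total=13

Answer: 13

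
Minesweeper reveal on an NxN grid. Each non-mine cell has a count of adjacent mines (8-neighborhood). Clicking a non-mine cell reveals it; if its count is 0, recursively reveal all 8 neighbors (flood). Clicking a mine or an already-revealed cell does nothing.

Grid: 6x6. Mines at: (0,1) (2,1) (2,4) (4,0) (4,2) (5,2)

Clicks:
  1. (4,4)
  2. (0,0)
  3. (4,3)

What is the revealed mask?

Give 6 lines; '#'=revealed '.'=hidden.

Click 1 (4,4) count=0: revealed 9 new [(3,3) (3,4) (3,5) (4,3) (4,4) (4,5) (5,3) (5,4) (5,5)] -> total=9
Click 2 (0,0) count=1: revealed 1 new [(0,0)] -> total=10
Click 3 (4,3) count=2: revealed 0 new [(none)] -> total=10

Answer: #.....
......
......
...###
...###
...###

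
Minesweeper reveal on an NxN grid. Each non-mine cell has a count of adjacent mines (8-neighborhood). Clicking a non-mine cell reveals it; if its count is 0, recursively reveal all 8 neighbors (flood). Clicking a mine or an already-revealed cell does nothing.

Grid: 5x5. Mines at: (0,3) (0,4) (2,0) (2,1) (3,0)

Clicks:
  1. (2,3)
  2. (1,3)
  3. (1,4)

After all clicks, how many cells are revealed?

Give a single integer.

Answer: 14

Derivation:
Click 1 (2,3) count=0: revealed 14 new [(1,2) (1,3) (1,4) (2,2) (2,3) (2,4) (3,1) (3,2) (3,3) (3,4) (4,1) (4,2) (4,3) (4,4)] -> total=14
Click 2 (1,3) count=2: revealed 0 new [(none)] -> total=14
Click 3 (1,4) count=2: revealed 0 new [(none)] -> total=14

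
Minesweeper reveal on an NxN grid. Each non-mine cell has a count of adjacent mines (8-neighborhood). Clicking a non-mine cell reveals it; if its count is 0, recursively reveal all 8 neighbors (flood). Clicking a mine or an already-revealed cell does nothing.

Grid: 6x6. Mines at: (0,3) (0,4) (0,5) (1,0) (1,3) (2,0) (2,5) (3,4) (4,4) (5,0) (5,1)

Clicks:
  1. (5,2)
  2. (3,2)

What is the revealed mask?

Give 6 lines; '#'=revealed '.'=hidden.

Click 1 (5,2) count=1: revealed 1 new [(5,2)] -> total=1
Click 2 (3,2) count=0: revealed 9 new [(2,1) (2,2) (2,3) (3,1) (3,2) (3,3) (4,1) (4,2) (4,3)] -> total=10

Answer: ......
......
.###..
.###..
.###..
..#...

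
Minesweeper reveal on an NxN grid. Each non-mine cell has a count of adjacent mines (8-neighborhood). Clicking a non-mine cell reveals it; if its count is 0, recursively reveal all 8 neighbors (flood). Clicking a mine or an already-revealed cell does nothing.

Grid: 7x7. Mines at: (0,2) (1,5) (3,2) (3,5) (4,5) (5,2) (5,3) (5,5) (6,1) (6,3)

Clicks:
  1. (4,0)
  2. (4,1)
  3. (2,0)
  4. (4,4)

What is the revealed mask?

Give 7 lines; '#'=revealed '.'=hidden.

Click 1 (4,0) count=0: revealed 12 new [(0,0) (0,1) (1,0) (1,1) (2,0) (2,1) (3,0) (3,1) (4,0) (4,1) (5,0) (5,1)] -> total=12
Click 2 (4,1) count=2: revealed 0 new [(none)] -> total=12
Click 3 (2,0) count=0: revealed 0 new [(none)] -> total=12
Click 4 (4,4) count=4: revealed 1 new [(4,4)] -> total=13

Answer: ##.....
##.....
##.....
##.....
##..#..
##.....
.......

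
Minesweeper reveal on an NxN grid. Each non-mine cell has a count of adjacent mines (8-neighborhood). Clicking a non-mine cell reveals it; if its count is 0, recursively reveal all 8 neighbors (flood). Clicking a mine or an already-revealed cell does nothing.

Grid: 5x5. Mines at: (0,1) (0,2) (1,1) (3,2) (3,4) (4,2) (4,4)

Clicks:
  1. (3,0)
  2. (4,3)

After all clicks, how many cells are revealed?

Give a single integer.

Answer: 7

Derivation:
Click 1 (3,0) count=0: revealed 6 new [(2,0) (2,1) (3,0) (3,1) (4,0) (4,1)] -> total=6
Click 2 (4,3) count=4: revealed 1 new [(4,3)] -> total=7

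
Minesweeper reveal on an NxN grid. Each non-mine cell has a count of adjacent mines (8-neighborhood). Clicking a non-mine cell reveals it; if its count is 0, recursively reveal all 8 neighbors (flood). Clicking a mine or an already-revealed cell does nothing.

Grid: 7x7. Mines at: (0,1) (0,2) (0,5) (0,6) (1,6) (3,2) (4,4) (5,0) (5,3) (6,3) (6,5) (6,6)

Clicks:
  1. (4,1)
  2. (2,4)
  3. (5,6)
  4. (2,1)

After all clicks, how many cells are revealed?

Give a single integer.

Answer: 12

Derivation:
Click 1 (4,1) count=2: revealed 1 new [(4,1)] -> total=1
Click 2 (2,4) count=0: revealed 9 new [(1,3) (1,4) (1,5) (2,3) (2,4) (2,5) (3,3) (3,4) (3,5)] -> total=10
Click 3 (5,6) count=2: revealed 1 new [(5,6)] -> total=11
Click 4 (2,1) count=1: revealed 1 new [(2,1)] -> total=12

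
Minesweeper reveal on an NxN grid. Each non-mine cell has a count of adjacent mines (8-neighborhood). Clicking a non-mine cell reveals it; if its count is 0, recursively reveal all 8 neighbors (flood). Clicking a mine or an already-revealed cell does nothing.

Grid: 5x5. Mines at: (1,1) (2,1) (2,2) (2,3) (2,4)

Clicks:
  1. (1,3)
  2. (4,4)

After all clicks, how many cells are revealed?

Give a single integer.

Click 1 (1,3) count=3: revealed 1 new [(1,3)] -> total=1
Click 2 (4,4) count=0: revealed 10 new [(3,0) (3,1) (3,2) (3,3) (3,4) (4,0) (4,1) (4,2) (4,3) (4,4)] -> total=11

Answer: 11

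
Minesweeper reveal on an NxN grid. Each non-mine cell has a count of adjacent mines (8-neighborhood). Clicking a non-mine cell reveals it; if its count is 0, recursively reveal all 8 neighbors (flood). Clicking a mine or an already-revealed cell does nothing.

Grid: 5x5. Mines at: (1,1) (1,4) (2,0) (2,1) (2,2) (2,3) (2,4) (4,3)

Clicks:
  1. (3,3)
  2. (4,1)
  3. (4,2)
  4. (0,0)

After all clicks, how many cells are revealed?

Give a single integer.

Answer: 8

Derivation:
Click 1 (3,3) count=4: revealed 1 new [(3,3)] -> total=1
Click 2 (4,1) count=0: revealed 6 new [(3,0) (3,1) (3,2) (4,0) (4,1) (4,2)] -> total=7
Click 3 (4,2) count=1: revealed 0 new [(none)] -> total=7
Click 4 (0,0) count=1: revealed 1 new [(0,0)] -> total=8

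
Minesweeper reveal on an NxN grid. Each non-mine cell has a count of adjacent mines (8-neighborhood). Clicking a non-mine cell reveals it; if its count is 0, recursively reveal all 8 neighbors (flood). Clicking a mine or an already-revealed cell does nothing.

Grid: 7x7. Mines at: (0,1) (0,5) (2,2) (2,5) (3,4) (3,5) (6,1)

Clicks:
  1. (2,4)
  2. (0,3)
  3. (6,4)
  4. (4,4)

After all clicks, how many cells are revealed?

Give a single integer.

Click 1 (2,4) count=3: revealed 1 new [(2,4)] -> total=1
Click 2 (0,3) count=0: revealed 6 new [(0,2) (0,3) (0,4) (1,2) (1,3) (1,4)] -> total=7
Click 3 (6,4) count=0: revealed 27 new [(1,0) (1,1) (2,0) (2,1) (3,0) (3,1) (3,2) (3,3) (4,0) (4,1) (4,2) (4,3) (4,4) (4,5) (4,6) (5,0) (5,1) (5,2) (5,3) (5,4) (5,5) (5,6) (6,2) (6,3) (6,4) (6,5) (6,6)] -> total=34
Click 4 (4,4) count=2: revealed 0 new [(none)] -> total=34

Answer: 34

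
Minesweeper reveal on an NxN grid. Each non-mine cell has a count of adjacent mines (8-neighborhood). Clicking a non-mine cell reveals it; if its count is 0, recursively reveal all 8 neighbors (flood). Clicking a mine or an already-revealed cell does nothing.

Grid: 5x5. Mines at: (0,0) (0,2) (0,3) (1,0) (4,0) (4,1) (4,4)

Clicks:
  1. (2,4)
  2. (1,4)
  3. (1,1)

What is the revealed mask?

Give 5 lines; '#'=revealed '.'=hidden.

Answer: .....
.####
.####
.####
.....

Derivation:
Click 1 (2,4) count=0: revealed 12 new [(1,1) (1,2) (1,3) (1,4) (2,1) (2,2) (2,3) (2,4) (3,1) (3,2) (3,3) (3,4)] -> total=12
Click 2 (1,4) count=1: revealed 0 new [(none)] -> total=12
Click 3 (1,1) count=3: revealed 0 new [(none)] -> total=12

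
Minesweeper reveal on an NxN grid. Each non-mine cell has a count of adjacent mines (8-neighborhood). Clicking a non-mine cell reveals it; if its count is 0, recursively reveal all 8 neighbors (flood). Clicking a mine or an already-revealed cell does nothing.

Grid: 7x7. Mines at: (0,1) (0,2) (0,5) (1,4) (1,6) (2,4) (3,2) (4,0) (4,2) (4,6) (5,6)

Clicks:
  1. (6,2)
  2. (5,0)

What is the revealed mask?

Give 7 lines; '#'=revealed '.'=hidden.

Answer: .......
.......
.......
...###.
...###.
######.
######.

Derivation:
Click 1 (6,2) count=0: revealed 18 new [(3,3) (3,4) (3,5) (4,3) (4,4) (4,5) (5,0) (5,1) (5,2) (5,3) (5,4) (5,5) (6,0) (6,1) (6,2) (6,3) (6,4) (6,5)] -> total=18
Click 2 (5,0) count=1: revealed 0 new [(none)] -> total=18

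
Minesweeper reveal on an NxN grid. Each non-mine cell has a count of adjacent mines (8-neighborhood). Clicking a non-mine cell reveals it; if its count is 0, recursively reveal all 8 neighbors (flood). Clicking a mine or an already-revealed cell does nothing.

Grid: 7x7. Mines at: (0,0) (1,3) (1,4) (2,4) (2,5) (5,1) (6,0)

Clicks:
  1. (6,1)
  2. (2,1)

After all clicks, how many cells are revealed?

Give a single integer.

Answer: 32

Derivation:
Click 1 (6,1) count=2: revealed 1 new [(6,1)] -> total=1
Click 2 (2,1) count=0: revealed 31 new [(1,0) (1,1) (1,2) (2,0) (2,1) (2,2) (2,3) (3,0) (3,1) (3,2) (3,3) (3,4) (3,5) (3,6) (4,0) (4,1) (4,2) (4,3) (4,4) (4,5) (4,6) (5,2) (5,3) (5,4) (5,5) (5,6) (6,2) (6,3) (6,4) (6,5) (6,6)] -> total=32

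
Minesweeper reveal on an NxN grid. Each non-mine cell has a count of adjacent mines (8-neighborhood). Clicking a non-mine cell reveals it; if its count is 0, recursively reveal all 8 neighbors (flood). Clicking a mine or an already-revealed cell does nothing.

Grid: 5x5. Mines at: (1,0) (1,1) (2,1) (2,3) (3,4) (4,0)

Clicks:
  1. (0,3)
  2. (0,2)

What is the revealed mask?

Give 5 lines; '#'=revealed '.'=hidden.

Click 1 (0,3) count=0: revealed 6 new [(0,2) (0,3) (0,4) (1,2) (1,3) (1,4)] -> total=6
Click 2 (0,2) count=1: revealed 0 new [(none)] -> total=6

Answer: ..###
..###
.....
.....
.....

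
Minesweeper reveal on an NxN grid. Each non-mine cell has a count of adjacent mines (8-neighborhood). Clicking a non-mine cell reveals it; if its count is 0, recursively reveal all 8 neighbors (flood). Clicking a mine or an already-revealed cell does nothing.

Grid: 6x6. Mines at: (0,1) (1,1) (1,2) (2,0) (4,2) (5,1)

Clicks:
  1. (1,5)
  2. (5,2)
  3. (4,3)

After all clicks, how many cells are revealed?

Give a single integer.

Answer: 19

Derivation:
Click 1 (1,5) count=0: revealed 18 new [(0,3) (0,4) (0,5) (1,3) (1,4) (1,5) (2,3) (2,4) (2,5) (3,3) (3,4) (3,5) (4,3) (4,4) (4,5) (5,3) (5,4) (5,5)] -> total=18
Click 2 (5,2) count=2: revealed 1 new [(5,2)] -> total=19
Click 3 (4,3) count=1: revealed 0 new [(none)] -> total=19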